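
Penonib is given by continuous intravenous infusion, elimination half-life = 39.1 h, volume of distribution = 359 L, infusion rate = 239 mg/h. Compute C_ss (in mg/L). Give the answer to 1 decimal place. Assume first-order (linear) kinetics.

k = ln2 / t½ = 0.693147 / 39.1 = 0.01773 h⁻¹
CL = k × Vd = 0.01773 × 359 = 6.365 L/h
At steady state Css = R₀ / CL = 239 / 6.365 = 37.55 mg/L

37.6 mg/L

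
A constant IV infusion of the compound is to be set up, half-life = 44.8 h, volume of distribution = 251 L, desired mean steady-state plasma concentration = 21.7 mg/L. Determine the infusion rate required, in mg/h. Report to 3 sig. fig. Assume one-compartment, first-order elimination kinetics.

k = ln2 / t½ = 0.693147 / 44.8 = 0.01547 h⁻¹
CL = k × Vd = 0.01547 × 251 = 3.883 L/h
At steady state, infusion rate R₀ = Css × CL = 21.7 × 3.883 = 84.26 mg/h

84.3 mg/h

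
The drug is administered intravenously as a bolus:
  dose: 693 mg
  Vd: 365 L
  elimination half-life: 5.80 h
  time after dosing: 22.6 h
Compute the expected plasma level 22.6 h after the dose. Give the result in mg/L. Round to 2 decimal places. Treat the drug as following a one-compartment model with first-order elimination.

0.13 mg/L

C₀ = Dose / Vd = 693.0 / 365 = 1.899 mg/L
k = ln2 / t½ = 0.693147 / 5.80 = 0.1195 h⁻¹
C = C₀ · e^(−k·t) = 1.899 × e^(−0.1195 × 22.6)
  = 1.899 × 0.06716 = 0.1275 mg/L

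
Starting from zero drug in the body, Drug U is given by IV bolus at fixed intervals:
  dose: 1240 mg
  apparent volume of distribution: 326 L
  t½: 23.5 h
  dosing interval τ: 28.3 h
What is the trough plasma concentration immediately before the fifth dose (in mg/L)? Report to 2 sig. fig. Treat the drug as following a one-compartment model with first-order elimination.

C₀ per dose = Dose / Vd = 1240 / 326 = 3.804 mg/L
k = ln2 / t½ = 0.693147 / 23.5 = 0.02950 h⁻¹
Fraction remaining after one interval: r = e^(−kτ) = e^(−0.02950 × 28.3) = 0.4339
Before dose 5, 4 doses have been given (aged 1τ, 2τ, 3τ, 4τ).
C_trough = C₀ × (r + r² + … + r^4) = C₀ × r(1−r^4)/(1−r)
        = 3.804 × 0.4339 × (1 − 0.03545) / (1 − 0.4339) = 2.812 mg/L

2.8 mg/L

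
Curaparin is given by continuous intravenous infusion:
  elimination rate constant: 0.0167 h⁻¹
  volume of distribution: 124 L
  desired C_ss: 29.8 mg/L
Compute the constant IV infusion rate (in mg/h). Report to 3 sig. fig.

CL = k × Vd = 0.01670 × 124 = 2.071 L/h
At steady state, infusion rate R₀ = Css × CL = 29.8 × 2.071 = 61.72 mg/h

61.7 mg/h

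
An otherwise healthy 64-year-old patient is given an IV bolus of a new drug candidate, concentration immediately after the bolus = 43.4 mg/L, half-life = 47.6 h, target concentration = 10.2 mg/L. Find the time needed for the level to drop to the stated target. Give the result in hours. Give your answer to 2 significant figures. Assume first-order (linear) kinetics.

99 h

k = ln2 / t½ = 0.693147 / 47.6 = 0.01456 h⁻¹
t = ln(C₀ / C) / k = ln(43.40 / 10.2) / 0.01456
  = ln(4.255) / 0.01456 = 1.448 / 0.01456 = 99.45 h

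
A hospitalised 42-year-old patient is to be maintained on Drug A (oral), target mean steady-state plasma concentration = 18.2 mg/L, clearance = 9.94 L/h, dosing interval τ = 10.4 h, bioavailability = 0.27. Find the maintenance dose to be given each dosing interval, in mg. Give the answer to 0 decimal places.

6968 mg

At steady state, F × (Dose/τ) = Css × CL.
Dose = Css × CL × τ / F = 18.2 × 9.940 × 10.4 / 0.27 = 6968 mg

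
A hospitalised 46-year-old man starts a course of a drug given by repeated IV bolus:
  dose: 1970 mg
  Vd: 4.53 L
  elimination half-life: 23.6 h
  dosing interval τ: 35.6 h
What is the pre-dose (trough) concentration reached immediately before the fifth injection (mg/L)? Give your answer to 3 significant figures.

C₀ per dose = Dose / Vd = 1970 / 4.53 = 434.9 mg/L
k = ln2 / t½ = 0.693147 / 23.6 = 0.02937 h⁻¹
Fraction remaining after one interval: r = e^(−kτ) = e^(−0.02937 × 35.6) = 0.3515
Before dose 5, 4 doses have been given (aged 1τ, 2τ, 3τ, 4τ).
C_trough = C₀ × (r + r² + … + r^4) = C₀ × r(1−r^4)/(1−r)
        = 434.9 × 0.3515 × (1 − 0.01527) / (1 − 0.3515) = 232.1 mg/L

232 mg/L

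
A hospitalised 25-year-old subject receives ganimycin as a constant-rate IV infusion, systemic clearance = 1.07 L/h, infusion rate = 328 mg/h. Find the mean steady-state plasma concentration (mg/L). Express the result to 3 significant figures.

At steady state Css = R₀ / CL = 328 / 1.070 = 306.5 mg/L

307 mg/L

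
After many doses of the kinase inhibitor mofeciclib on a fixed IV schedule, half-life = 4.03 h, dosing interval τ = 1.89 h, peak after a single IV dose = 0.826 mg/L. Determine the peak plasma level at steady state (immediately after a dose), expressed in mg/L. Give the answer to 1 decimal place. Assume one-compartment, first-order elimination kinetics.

k = ln2 / t½ = 0.693147 / 4.03 = 0.1720 h⁻¹
e^(−kτ) = e^(−0.1720 × 1.89) = 0.7225
Accumulation ratio R = 1 / (1 − e^(−kτ)) = 1 / (1 − 0.7225) = 3.604
Steady-state peak = C₀ × R = 0.826 × 3.604 = 2.977 mg/L

3.0 mg/L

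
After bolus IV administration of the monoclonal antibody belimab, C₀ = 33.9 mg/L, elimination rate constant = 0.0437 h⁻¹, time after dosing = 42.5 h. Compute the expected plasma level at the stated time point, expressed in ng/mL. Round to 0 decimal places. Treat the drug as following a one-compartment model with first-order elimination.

C = C₀ · e^(−k·t) = 33.90 × e^(−0.04370 × 42.5)
  = 33.90 × 0.1561 = 5.292 mg/L
Convert: 5.292 mg/L × 1000 = 5292 ng/mL

5292 ng/mL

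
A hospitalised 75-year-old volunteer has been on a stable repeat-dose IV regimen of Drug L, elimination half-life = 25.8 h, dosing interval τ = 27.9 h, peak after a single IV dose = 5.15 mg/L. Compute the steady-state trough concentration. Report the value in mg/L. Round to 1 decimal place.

k = ln2 / t½ = 0.693147 / 25.8 = 0.02687 h⁻¹
e^(−kτ) = e^(−0.02687 × 27.9) = 0.4725
Accumulation ratio R = 1 / (1 − e^(−kτ)) = 1 / (1 − 0.4725) = 1.896
Steady-state trough = C₀ × R × e^(−kτ) = 5.15 × 1.896 × 0.4725 = 4.614 mg/L

4.6 mg/L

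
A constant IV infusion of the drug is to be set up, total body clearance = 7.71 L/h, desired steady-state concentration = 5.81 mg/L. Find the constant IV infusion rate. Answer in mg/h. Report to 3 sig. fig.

44.8 mg/h

At steady state, infusion rate R₀ = Css × CL = 5.81 × 7.710 = 44.80 mg/h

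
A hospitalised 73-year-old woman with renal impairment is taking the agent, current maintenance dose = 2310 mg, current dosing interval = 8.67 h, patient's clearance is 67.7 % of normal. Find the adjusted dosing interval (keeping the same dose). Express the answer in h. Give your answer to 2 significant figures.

13 h

To keep the same average steady-state level, dosing rate must scale with clearance.
CL ratio = 67.7 / 100 = 0.6770
New interval (same dose) = 8.67 / 0.6770 = 12.81 h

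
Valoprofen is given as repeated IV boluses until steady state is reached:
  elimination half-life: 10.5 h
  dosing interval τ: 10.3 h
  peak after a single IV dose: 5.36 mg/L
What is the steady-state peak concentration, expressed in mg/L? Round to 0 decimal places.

11 mg/L

k = ln2 / t½ = 0.693147 / 10.5 = 0.06601 h⁻¹
e^(−kτ) = e^(−0.06601 × 10.3) = 0.5067
Accumulation ratio R = 1 / (1 − e^(−kτ)) = 1 / (1 − 0.5067) = 2.027
Steady-state peak = C₀ × R = 5.36 × 2.027 = 10.86 mg/L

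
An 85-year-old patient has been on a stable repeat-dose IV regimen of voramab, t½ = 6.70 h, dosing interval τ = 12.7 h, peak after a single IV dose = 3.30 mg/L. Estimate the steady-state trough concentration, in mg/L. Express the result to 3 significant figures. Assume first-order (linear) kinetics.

1.21 mg/L

k = ln2 / t½ = 0.693147 / 6.70 = 0.1035 h⁻¹
e^(−kτ) = e^(−0.1035 × 12.7) = 0.2686
Accumulation ratio R = 1 / (1 − e^(−kτ)) = 1 / (1 − 0.2686) = 1.367
Steady-state trough = C₀ × R × e^(−kτ) = 3.30 × 1.367 × 0.2686 = 1.212 mg/L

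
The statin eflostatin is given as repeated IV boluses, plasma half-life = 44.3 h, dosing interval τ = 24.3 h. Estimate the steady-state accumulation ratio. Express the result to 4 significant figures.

3.162

k = ln2 / t½ = 0.693147 / 44.3 = 0.01565 h⁻¹
e^(−kτ) = e^(−0.01565 × 24.3) = 0.6837
Accumulation ratio R = 1 / (1 − e^(−kτ)) = 1 / (1 − 0.6837) = 3.162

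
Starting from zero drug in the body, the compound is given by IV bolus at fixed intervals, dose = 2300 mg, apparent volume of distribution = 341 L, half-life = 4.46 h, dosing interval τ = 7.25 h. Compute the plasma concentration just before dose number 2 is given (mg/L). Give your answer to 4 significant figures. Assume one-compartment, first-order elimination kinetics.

C₀ per dose = Dose / Vd = 2300 / 341 = 6.745 mg/L
k = ln2 / t½ = 0.693147 / 4.46 = 0.1554 h⁻¹
Fraction remaining after one interval: r = e^(−kτ) = e^(−0.1554 × 7.25) = 0.3241
Before dose 2, 1 dose has been given (aged 1τ).
C_trough = C₀ × r = 6.745 × 0.3241 = 2.186 mg/L

2.186 mg/L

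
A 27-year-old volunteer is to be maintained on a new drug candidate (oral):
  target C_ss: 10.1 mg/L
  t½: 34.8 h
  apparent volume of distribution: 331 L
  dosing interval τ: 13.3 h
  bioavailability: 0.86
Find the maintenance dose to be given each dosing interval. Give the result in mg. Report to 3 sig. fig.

1030 mg

k = ln2 / t½ = 0.693147 / 34.8 = 0.01992 h⁻¹
CL = k × Vd = 0.01992 × 331 = 6.594 L/h
At steady state, F × (Dose/τ) = Css × CL.
Dose = Css × CL × τ / F = 10.1 × 6.594 × 13.3 / 0.86 = 1030 mg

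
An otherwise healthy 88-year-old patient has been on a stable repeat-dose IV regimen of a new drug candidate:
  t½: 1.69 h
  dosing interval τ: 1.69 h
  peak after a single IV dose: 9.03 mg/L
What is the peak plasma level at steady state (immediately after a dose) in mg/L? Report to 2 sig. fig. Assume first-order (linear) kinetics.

18 mg/L

k = ln2 / t½ = 0.693147 / 1.69 = 0.4101 h⁻¹
e^(−kτ) = e^(−0.4101 × 1.69) = 0.5000
Accumulation ratio R = 1 / (1 − e^(−kτ)) = 1 / (1 − 0.5000) = 2.000
Steady-state peak = C₀ × R = 9.03 × 2.000 = 18.06 mg/L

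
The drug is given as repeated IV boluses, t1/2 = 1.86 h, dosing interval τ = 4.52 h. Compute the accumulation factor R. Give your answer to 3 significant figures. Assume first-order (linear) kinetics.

1.23

k = ln2 / t½ = 0.693147 / 1.86 = 0.3727 h⁻¹
e^(−kτ) = e^(−0.3727 × 4.52) = 0.1855
Accumulation ratio R = 1 / (1 − e^(−kτ)) = 1 / (1 − 0.1855) = 1.228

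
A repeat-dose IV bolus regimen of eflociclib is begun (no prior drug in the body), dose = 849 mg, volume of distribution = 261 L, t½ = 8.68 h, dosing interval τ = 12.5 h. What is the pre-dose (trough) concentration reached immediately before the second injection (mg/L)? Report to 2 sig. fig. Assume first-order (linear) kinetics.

1.2 mg/L

C₀ per dose = Dose / Vd = 849 / 261 = 3.253 mg/L
k = ln2 / t½ = 0.693147 / 8.68 = 0.07986 h⁻¹
Fraction remaining after one interval: r = e^(−kτ) = e^(−0.07986 × 12.5) = 0.3685
Before dose 2, 1 dose has been given (aged 1τ).
C_trough = C₀ × r = 3.253 × 0.3685 = 1.199 mg/L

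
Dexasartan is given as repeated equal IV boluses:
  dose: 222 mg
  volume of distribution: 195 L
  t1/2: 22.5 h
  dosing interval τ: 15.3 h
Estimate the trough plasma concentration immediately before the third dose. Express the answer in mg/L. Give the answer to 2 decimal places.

C₀ per dose = Dose / Vd = 222 / 195 = 1.138 mg/L
k = ln2 / t½ = 0.693147 / 22.5 = 0.03081 h⁻¹
Fraction remaining after one interval: r = e^(−kτ) = e^(−0.03081 × 15.3) = 0.6241
Before dose 3, 2 doses have been given (aged 1τ, 2τ).
C_trough = C₀ × (r + r²) = 1.138 × (0.6241 + 0.3895) = 1.153 mg/L

1.15 mg/L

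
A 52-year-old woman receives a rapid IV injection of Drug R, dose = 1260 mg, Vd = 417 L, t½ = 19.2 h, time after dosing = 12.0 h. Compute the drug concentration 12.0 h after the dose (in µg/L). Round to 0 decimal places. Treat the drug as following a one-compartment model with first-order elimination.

1959 µg/L

C₀ = Dose / Vd = 1260 / 417 = 3.022 mg/L
k = ln2 / t½ = 0.693147 / 19.2 = 0.03610 h⁻¹
C = C₀ · e^(−k·t) = 3.022 × e^(−0.03610 × 12.0)
  = 3.022 × 0.6484 = 1.959 mg/L
Convert: 1.959 mg/L × 1000 = 1959 µg/L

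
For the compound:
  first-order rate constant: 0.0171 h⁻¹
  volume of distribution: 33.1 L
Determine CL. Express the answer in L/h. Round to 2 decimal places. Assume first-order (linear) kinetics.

0.57 L/h

CL = k × Vd = 0.0171 × 33.1 = 0.5660 L/h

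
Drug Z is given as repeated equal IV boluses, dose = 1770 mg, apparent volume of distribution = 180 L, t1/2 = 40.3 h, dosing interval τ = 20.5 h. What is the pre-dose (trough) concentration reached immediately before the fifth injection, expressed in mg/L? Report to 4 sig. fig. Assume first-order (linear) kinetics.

17.58 mg/L

C₀ per dose = Dose / Vd = 1770 / 180 = 9.833 mg/L
k = ln2 / t½ = 0.693147 / 40.3 = 0.01720 h⁻¹
Fraction remaining after one interval: r = e^(−kτ) = e^(−0.01720 × 20.5) = 0.7029
Before dose 5, 4 doses have been given (aged 1τ, 2τ, 3τ, 4τ).
C_trough = C₀ × (r + r² + … + r^4) = C₀ × r(1−r^4)/(1−r)
        = 9.833 × 0.7029 × (1 − 0.2441) / (1 − 0.7029) = 17.58 mg/L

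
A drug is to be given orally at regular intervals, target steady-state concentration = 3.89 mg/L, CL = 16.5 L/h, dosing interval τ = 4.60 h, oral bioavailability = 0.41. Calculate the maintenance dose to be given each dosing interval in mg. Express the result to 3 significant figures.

720 mg

At steady state, F × (Dose/τ) = Css × CL.
Dose = Css × CL × τ / F = 3.89 × 16.50 × 4.60 / 0.41 = 720.1 mg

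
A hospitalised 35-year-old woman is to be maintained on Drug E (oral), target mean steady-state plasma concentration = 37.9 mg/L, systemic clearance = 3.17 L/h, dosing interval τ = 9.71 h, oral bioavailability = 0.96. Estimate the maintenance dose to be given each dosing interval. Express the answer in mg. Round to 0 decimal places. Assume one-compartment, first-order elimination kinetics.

1215 mg

At steady state, F × (Dose/τ) = Css × CL.
Dose = Css × CL × τ / F = 37.9 × 3.170 × 9.71 / 0.96 = 1215 mg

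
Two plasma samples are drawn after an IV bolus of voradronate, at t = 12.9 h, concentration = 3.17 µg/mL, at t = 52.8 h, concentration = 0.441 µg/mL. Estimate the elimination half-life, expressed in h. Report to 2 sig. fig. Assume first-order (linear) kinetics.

14 h

k = ln(C₁/C₂) / (t₂ − t₁) = ln(3.17/0.441) / (52.8 − 12.9)
  = 1.972 / 39.90 = 0.04942 h⁻¹
t½ = ln2 / k = 0.693147 / 0.04942 = 14.03 h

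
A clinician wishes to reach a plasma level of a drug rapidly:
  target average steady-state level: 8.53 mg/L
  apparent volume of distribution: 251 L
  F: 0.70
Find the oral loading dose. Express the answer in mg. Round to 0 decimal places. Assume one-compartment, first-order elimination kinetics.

LD = Css × Vd / F = 8.53 × 251 / 0.70 = 3059 mg

3059 mg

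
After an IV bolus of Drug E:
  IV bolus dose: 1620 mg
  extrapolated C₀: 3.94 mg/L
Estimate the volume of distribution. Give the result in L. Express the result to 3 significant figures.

Vd = Dose / C₀ = 1620 / 3.94 = 411.2 L

411 L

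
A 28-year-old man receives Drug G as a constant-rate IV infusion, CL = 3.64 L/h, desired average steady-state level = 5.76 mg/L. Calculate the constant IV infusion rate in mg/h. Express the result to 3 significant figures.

21.0 mg/h

At steady state, infusion rate R₀ = Css × CL = 5.76 × 3.640 = 20.97 mg/h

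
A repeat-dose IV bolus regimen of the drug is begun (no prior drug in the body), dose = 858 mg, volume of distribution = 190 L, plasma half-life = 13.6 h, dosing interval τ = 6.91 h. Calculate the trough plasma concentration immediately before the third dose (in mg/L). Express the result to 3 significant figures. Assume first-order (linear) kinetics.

5.41 mg/L

C₀ per dose = Dose / Vd = 858 / 190 = 4.516 mg/L
k = ln2 / t½ = 0.693147 / 13.6 = 0.05097 h⁻¹
Fraction remaining after one interval: r = e^(−kτ) = e^(−0.05097 × 6.91) = 0.7031
Before dose 3, 2 doses have been given (aged 1τ, 2τ).
C_trough = C₀ × (r + r²) = 4.516 × (0.7031 + 0.4943) = 5.407 mg/L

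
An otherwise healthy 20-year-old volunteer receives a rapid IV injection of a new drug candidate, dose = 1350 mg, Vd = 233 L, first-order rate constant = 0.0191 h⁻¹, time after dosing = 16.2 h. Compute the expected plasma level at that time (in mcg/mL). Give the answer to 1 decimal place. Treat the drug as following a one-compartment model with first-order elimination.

4.3 mcg/mL

C₀ = Dose / Vd = 1350 / 233 = 5.794 mg/L
C = C₀ · e^(−k·t) = 5.794 × e^(−0.01910 × 16.2)
  = 5.794 × 0.7339 = 4.252 mg/L
(4.252 mg/L = 4.252 mcg/mL)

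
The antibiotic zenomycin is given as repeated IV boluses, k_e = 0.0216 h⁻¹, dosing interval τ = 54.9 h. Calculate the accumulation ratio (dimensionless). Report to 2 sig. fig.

1.4

e^(−kτ) = e^(−0.02160 × 54.9) = 0.3055
Accumulation ratio R = 1 / (1 − e^(−kτ)) = 1 / (1 − 0.3055) = 1.440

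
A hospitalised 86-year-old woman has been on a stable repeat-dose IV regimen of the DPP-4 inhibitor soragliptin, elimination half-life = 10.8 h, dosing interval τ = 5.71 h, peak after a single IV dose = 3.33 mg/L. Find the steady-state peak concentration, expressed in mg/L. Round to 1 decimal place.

10.9 mg/L

k = ln2 / t½ = 0.693147 / 10.8 = 0.06418 h⁻¹
e^(−kτ) = e^(−0.06418 × 5.71) = 0.6932
Accumulation ratio R = 1 / (1 − e^(−kτ)) = 1 / (1 − 0.6932) = 3.259
Steady-state peak = C₀ × R = 3.33 × 3.259 = 10.85 mg/L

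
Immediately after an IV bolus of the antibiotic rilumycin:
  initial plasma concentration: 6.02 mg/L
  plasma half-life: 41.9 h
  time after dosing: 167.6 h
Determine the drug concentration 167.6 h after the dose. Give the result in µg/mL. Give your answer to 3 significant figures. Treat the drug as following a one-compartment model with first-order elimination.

k = ln2 / t½ = 0.693147 / 41.9 = 0.01654 h⁻¹
t / t½ = 167.6 / 41.9 = 4 half-lives
C = C₀ × (1/2)^4 = 6.020 × 0.06250 = 0.3763 mg/L
(0.3763 mg/L = 0.3763 µg/mL)

0.376 µg/mL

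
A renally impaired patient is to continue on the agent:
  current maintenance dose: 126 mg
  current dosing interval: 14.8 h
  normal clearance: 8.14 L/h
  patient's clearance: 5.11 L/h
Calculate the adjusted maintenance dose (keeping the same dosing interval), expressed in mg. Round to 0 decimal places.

To keep the same average steady-state level, dosing rate must scale with clearance.
CL ratio = 5.11 / 8.14 = 0.6278
New dose (same interval) = 126 × 0.6278 = 79.10 mg

79 mg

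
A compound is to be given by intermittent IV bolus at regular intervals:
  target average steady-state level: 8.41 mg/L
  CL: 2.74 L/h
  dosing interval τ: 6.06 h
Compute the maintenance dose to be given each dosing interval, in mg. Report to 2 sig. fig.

140 mg

At steady state, Dose/τ = Css × CL.
Dose = Css × CL × τ = 8.41 × 2.740 × 6.06 = 139.6 mg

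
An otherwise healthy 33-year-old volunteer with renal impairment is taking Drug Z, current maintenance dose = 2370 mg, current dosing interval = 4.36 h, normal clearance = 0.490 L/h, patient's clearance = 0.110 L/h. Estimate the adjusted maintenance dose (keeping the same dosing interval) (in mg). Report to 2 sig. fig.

To keep the same average steady-state level, dosing rate must scale with clearance.
CL ratio = 0.110 / 0.490 = 0.2245
New dose (same interval) = 2370 × 0.2245 = 532.1 mg

530 mg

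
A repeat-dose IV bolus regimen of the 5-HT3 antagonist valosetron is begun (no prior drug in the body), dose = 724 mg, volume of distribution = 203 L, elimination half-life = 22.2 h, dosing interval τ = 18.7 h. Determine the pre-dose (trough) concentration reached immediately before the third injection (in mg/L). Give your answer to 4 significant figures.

3.099 mg/L

C₀ per dose = Dose / Vd = 724 / 203 = 3.567 mg/L
k = ln2 / t½ = 0.693147 / 22.2 = 0.03122 h⁻¹
Fraction remaining after one interval: r = e^(−kτ) = e^(−0.03122 × 18.7) = 0.5578
Before dose 3, 2 doses have been given (aged 1τ, 2τ).
C_trough = C₀ × (r + r²) = 3.567 × (0.5578 + 0.3111) = 3.099 mg/L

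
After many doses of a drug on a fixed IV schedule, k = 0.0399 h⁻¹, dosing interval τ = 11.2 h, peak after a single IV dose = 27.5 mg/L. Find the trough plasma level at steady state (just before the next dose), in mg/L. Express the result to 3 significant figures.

48.8 mg/L

e^(−kτ) = e^(−0.03990 × 11.2) = 0.6396
Accumulation ratio R = 1 / (1 − e^(−kτ)) = 1 / (1 − 0.6396) = 2.775
Steady-state trough = C₀ × R × e^(−kτ) = 27.5 × 2.775 × 0.6396 = 48.81 mg/L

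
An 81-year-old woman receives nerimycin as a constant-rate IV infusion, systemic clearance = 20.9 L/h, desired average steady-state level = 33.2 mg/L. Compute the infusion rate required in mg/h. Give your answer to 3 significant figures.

694 mg/h

At steady state, infusion rate R₀ = Css × CL = 33.2 × 20.90 = 693.9 mg/h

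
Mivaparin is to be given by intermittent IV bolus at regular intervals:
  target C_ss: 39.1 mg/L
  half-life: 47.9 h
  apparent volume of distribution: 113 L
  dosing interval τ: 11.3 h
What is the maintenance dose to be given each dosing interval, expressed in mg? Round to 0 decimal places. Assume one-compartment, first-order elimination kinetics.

722 mg

k = ln2 / t½ = 0.693147 / 47.9 = 0.01447 h⁻¹
CL = k × Vd = 0.01447 × 113 = 1.635 L/h
At steady state, Dose/τ = Css × CL.
Dose = Css × CL × τ = 39.1 × 1.635 × 11.3 = 722.4 mg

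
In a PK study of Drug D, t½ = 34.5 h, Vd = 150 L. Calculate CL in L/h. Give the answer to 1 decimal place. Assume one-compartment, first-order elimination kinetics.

3.0 L/h

k = ln2 / t½ = 0.693147 / 34.5 = 0.02009 h⁻¹
CL = k × Vd = 0.02009 × 150 = 3.014 L/h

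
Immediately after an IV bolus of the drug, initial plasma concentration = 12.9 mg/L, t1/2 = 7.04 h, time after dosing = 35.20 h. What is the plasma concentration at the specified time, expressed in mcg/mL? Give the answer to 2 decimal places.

k = ln2 / t½ = 0.693147 / 7.04 = 0.09846 h⁻¹
t / t½ = 35.20 / 7.04 = 5 half-lives
C = C₀ × (1/2)^5 = 12.90 × 0.03125 = 0.4031 mg/L
(0.4031 mg/L = 0.4031 mcg/mL)

0.40 mcg/mL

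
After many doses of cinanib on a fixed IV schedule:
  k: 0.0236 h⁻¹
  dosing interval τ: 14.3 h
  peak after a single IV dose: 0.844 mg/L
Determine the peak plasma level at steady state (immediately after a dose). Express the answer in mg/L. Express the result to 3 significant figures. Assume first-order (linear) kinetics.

2.95 mg/L

e^(−kτ) = e^(−0.02360 × 14.3) = 0.7136
Accumulation ratio R = 1 / (1 − e^(−kτ)) = 1 / (1 − 0.7136) = 3.492
Steady-state peak = C₀ × R = 0.844 × 3.492 = 2.947 mg/L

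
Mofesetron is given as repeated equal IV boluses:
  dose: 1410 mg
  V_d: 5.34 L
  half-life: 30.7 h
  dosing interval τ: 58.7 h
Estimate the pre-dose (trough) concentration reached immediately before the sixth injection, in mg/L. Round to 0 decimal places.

95 mg/L

C₀ per dose = Dose / Vd = 1410 / 5.34 = 264.0 mg/L
k = ln2 / t½ = 0.693147 / 30.7 = 0.02258 h⁻¹
Fraction remaining after one interval: r = e^(−kτ) = e^(−0.02258 × 58.7) = 0.2657
Before dose 6, 5 doses have been given (aged 1τ, 2τ, 3τ, 4τ, 5τ).
C_trough = C₀ × (r + r² + … + r^5) = C₀ × r(1−r^5)/(1−r)
        = 264.0 × 0.2657 × (1 − 0.001324) / (1 − 0.2657) = 95.40 mg/L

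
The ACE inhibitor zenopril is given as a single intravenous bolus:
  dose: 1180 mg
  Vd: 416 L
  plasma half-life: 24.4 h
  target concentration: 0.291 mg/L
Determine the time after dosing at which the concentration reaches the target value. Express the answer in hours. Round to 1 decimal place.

80.2 h

C₀ = Dose / Vd = 1180 / 416 = 2.837 mg/L
k = ln2 / t½ = 0.693147 / 24.4 = 0.02841 h⁻¹
t = ln(C₀ / C) / k = ln(2.837 / 0.291) / 0.02841
  = ln(9.749) / 0.02841 = 2.277 / 0.02841 = 80.15 h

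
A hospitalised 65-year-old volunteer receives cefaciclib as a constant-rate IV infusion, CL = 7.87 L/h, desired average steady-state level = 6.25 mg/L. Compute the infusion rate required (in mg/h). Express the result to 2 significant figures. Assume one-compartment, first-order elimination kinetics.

At steady state, infusion rate R₀ = Css × CL = 6.25 × 7.870 = 49.19 mg/h

49 mg/h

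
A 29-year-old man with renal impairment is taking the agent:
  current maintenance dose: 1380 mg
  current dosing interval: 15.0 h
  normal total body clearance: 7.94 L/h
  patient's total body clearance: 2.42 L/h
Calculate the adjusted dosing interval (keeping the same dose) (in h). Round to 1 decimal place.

To keep the same average steady-state level, dosing rate must scale with clearance.
CL ratio = 2.42 / 7.94 = 0.3048
New interval (same dose) = 15.0 / 0.3048 = 49.21 h

49.2 h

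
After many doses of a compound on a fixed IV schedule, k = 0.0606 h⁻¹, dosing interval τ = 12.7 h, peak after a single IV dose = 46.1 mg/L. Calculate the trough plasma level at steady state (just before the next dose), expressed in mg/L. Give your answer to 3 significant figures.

39.8 mg/L

e^(−kτ) = e^(−0.06060 × 12.7) = 0.4632
Accumulation ratio R = 1 / (1 − e^(−kτ)) = 1 / (1 − 0.4632) = 1.863
Steady-state trough = C₀ × R × e^(−kτ) = 46.1 × 1.863 × 0.4632 = 39.78 mg/L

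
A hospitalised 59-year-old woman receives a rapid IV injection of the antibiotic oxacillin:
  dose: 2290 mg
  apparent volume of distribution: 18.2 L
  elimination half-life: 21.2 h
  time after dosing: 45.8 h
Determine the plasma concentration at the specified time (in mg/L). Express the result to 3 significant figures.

C₀ = Dose / Vd = 2290 / 18.2 = 125.8 mg/L
k = ln2 / t½ = 0.693147 / 21.2 = 0.03270 h⁻¹
C = C₀ · e^(−k·t) = 125.8 × e^(−0.03270 × 45.8)
  = 125.8 × 0.2237 = 28.14 mg/L

28.1 mg/L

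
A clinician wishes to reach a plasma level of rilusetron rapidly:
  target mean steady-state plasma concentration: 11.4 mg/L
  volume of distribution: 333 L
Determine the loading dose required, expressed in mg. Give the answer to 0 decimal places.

3796 mg

LD = Css × Vd = 11.4 × 333 = 3796 mg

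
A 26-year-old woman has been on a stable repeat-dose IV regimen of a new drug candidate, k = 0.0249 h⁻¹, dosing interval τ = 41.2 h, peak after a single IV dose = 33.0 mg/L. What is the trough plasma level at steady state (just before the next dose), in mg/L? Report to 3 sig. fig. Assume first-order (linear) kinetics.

e^(−kτ) = e^(−0.02490 × 41.2) = 0.3585
Accumulation ratio R = 1 / (1 − e^(−kτ)) = 1 / (1 − 0.3585) = 1.559
Steady-state trough = C₀ × R × e^(−kτ) = 33.0 × 1.559 × 0.3585 = 18.44 mg/L

18.4 mg/L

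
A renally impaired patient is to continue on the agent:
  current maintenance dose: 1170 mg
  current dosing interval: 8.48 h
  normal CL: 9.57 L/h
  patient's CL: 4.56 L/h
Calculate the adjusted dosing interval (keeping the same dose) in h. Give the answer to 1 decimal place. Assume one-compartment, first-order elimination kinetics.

17.8 h

To keep the same average steady-state level, dosing rate must scale with clearance.
CL ratio = 4.56 / 9.57 = 0.4765
New interval (same dose) = 8.48 / 0.4765 = 17.80 h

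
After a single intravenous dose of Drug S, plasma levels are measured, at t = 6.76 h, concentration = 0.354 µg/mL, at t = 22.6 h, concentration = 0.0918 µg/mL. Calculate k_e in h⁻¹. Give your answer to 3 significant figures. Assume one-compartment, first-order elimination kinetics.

k = ln(C₁/C₂) / (t₂ − t₁) = ln(0.354/0.0918) / (22.6 − 6.76)
  = 1.350 / 15.84 = 0.08523 h⁻¹

0.0852 h⁻¹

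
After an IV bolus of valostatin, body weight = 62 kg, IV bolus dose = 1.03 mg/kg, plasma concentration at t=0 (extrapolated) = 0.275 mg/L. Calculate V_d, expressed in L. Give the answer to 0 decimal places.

Dose = 1.03 × 62 = 63.86 mg
Vd = Dose / C₀ = 63.86 / 0.275 = 232.2 L

232 L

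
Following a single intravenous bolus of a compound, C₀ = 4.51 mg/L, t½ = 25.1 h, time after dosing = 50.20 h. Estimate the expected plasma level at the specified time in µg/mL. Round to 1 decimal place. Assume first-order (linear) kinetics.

k = ln2 / t½ = 0.693147 / 25.1 = 0.02762 h⁻¹
t / t½ = 50.20 / 25.1 = 2 half-lives
C = C₀ × (1/2)^2 = 4.510 × 0.2500 = 1.128 mg/L
(1.128 mg/L = 1.128 µg/mL)

1.1 µg/mL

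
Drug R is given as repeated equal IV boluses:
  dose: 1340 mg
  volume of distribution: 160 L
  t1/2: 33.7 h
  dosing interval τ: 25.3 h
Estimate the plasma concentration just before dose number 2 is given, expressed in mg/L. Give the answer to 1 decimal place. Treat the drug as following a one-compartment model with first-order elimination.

C₀ per dose = Dose / Vd = 1340 / 160 = 8.375 mg/L
k = ln2 / t½ = 0.693147 / 33.7 = 0.02057 h⁻¹
Fraction remaining after one interval: r = e^(−kτ) = e^(−0.02057 × 25.3) = 0.5943
Before dose 2, 1 dose has been given (aged 1τ).
C_trough = C₀ × r = 8.375 × 0.5943 = 4.977 mg/L

5.0 mg/L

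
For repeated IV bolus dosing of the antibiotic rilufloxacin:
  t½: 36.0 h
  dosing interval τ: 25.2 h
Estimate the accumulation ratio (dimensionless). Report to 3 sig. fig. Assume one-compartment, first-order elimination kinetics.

2.60

k = ln2 / t½ = 0.693147 / 36.0 = 0.01925 h⁻¹
e^(−kτ) = e^(−0.01925 × 25.2) = 0.6156
Accumulation ratio R = 1 / (1 − e^(−kτ)) = 1 / (1 − 0.6156) = 2.601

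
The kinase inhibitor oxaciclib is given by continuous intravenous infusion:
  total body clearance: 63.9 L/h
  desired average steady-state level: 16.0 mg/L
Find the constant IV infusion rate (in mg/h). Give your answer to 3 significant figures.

At steady state, infusion rate R₀ = Css × CL = 16.0 × 63.90 = 1022 mg/h

1020 mg/h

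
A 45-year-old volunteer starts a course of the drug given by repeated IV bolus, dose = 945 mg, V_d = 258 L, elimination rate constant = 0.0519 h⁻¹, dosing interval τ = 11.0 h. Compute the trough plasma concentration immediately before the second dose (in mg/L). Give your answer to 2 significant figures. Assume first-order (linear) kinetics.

2.1 mg/L

C₀ per dose = Dose / Vd = 945 / 258 = 3.663 mg/L
Fraction remaining after one interval: r = e^(−kτ) = e^(−0.05190 × 11.0) = 0.5650
Before dose 2, 1 dose has been given (aged 1τ).
C_trough = C₀ × r = 3.663 × 0.5650 = 2.070 mg/L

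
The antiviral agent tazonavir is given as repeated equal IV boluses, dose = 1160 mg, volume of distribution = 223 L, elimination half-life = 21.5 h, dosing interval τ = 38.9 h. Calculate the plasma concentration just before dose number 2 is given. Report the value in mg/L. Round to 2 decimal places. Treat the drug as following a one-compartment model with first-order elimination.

1.48 mg/L

C₀ per dose = Dose / Vd = 1160 / 223 = 5.202 mg/L
k = ln2 / t½ = 0.693147 / 21.5 = 0.03224 h⁻¹
Fraction remaining after one interval: r = e^(−kτ) = e^(−0.03224 × 38.9) = 0.2853
Before dose 2, 1 dose has been given (aged 1τ).
C_trough = C₀ × r = 5.202 × 0.2853 = 1.484 mg/L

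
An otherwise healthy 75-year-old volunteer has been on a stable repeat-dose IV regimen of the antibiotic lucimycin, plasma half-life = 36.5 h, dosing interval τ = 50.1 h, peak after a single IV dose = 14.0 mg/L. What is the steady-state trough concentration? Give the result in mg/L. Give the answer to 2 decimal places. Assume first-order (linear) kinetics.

8.81 mg/L

k = ln2 / t½ = 0.693147 / 36.5 = 0.01899 h⁻¹
e^(−kτ) = e^(−0.01899 × 50.1) = 0.3862
Accumulation ratio R = 1 / (1 − e^(−kτ)) = 1 / (1 − 0.3862) = 1.629
Steady-state trough = C₀ × R × e^(−kτ) = 14.0 × 1.629 × 0.3862 = 8.808 mg/L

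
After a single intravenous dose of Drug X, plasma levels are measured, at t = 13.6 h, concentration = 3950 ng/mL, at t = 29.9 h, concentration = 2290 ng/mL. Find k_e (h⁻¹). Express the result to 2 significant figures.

0.033 h⁻¹

k = ln(C₁/C₂) / (t₂ − t₁) = ln(3950/2290) / (29.9 − 13.6)
  = 0.5452 / 16.30 = 0.03345 h⁻¹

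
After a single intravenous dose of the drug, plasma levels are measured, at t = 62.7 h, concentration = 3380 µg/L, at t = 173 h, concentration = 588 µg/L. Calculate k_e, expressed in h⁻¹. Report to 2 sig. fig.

k = ln(C₁/C₂) / (t₂ − t₁) = ln(3380/588) / (173 − 62.7)
  = 1.749 / 110.3 = 0.01586 h⁻¹

0.016 h⁻¹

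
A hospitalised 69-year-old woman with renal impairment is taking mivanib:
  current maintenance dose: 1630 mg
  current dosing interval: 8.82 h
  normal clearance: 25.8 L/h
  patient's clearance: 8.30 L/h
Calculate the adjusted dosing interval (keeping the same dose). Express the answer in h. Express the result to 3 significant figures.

27.4 h

To keep the same average steady-state level, dosing rate must scale with clearance.
CL ratio = 8.30 / 25.8 = 0.3217
New interval (same dose) = 8.82 / 0.3217 = 27.42 h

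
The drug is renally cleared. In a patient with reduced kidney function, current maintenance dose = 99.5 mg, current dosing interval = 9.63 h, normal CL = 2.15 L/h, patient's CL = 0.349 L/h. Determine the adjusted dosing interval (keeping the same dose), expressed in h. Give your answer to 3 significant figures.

59.3 h

To keep the same average steady-state level, dosing rate must scale with clearance.
CL ratio = 0.349 / 2.15 = 0.1623
New interval (same dose) = 9.63 / 0.1623 = 59.33 h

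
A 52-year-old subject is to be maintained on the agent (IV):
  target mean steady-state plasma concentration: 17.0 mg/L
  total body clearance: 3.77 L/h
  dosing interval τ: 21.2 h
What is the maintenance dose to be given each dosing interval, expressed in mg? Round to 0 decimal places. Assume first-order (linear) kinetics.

At steady state, Dose/τ = Css × CL.
Dose = Css × CL × τ = 17.0 × 3.770 × 21.2 = 1359 mg

1359 mg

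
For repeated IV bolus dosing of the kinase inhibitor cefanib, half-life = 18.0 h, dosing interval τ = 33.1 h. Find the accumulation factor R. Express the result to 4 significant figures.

k = ln2 / t½ = 0.693147 / 18.0 = 0.03851 h⁻¹
e^(−kτ) = e^(−0.03851 × 33.1) = 0.2795
Accumulation ratio R = 1 / (1 − e^(−kτ)) = 1 / (1 − 0.2795) = 1.388

1.388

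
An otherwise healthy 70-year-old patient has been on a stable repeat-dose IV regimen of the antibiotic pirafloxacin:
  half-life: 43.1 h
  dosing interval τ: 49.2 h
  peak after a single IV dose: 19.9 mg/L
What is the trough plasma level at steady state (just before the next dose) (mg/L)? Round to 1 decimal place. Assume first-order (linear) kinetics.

k = ln2 / t½ = 0.693147 / 43.1 = 0.01608 h⁻¹
e^(−kτ) = e^(−0.01608 × 49.2) = 0.4533
Accumulation ratio R = 1 / (1 − e^(−kτ)) = 1 / (1 − 0.4533) = 1.829
Steady-state trough = C₀ × R × e^(−kτ) = 19.9 × 1.829 × 0.4533 = 16.50 mg/L

16.5 mg/L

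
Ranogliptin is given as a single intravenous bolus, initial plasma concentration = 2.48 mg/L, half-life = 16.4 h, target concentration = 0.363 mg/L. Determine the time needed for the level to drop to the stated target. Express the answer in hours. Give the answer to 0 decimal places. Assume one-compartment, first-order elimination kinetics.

k = ln2 / t½ = 0.693147 / 16.4 = 0.04227 h⁻¹
t = ln(C₀ / C) / k = ln(2.480 / 0.363) / 0.04227
  = ln(6.832) / 0.04227 = 1.922 / 0.04227 = 45.47 h

45 h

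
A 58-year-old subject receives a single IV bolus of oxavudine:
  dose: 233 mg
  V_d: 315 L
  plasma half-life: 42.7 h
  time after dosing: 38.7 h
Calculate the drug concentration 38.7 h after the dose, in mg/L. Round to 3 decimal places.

C₀ = Dose / Vd = 233.0 / 315 = 0.7397 mg/L
k = ln2 / t½ = 0.693147 / 42.7 = 0.01623 h⁻¹
C = C₀ · e^(−k·t) = 0.7397 × e^(−0.01623 × 38.7)
  = 0.7397 × 0.5336 = 0.3947 mg/L

0.395 mg/L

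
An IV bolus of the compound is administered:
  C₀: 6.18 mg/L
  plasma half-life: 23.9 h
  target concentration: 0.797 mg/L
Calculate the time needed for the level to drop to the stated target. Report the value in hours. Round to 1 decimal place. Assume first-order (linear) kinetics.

70.6 h

k = ln2 / t½ = 0.693147 / 23.9 = 0.02900 h⁻¹
t = ln(C₀ / C) / k = ln(6.180 / 0.797) / 0.02900
  = ln(7.754) / 0.02900 = 2.048 / 0.02900 = 70.62 h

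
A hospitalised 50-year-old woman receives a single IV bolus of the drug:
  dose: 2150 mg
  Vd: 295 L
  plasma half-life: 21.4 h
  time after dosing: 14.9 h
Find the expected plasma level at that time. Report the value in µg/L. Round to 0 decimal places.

C₀ = Dose / Vd = 2150 / 295 = 7.288 mg/L
k = ln2 / t½ = 0.693147 / 21.4 = 0.03239 h⁻¹
C = C₀ · e^(−k·t) = 7.288 × e^(−0.03239 × 14.9)
  = 7.288 × 0.6172 = 4.498 mg/L
Convert: 4.498 mg/L × 1000 = 4498 µg/L

4498 µg/L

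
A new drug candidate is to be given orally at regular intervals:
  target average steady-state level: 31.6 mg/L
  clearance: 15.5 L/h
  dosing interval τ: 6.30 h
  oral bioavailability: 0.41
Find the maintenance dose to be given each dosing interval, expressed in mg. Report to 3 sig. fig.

7530 mg

At steady state, F × (Dose/τ) = Css × CL.
Dose = Css × CL × τ / F = 31.6 × 15.50 × 6.30 / 0.41 = 7526 mg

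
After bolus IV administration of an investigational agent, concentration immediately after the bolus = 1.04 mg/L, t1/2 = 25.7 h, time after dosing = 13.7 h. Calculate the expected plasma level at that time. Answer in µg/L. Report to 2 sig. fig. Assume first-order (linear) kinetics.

720 µg/L

k = ln2 / t½ = 0.693147 / 25.7 = 0.02697 h⁻¹
C = C₀ · e^(−k·t) = 1.040 × e^(−0.02697 × 13.7)
  = 1.040 × 0.6911 = 0.7187 mg/L
Convert: 0.7187 mg/L × 1000 = 718.7 µg/L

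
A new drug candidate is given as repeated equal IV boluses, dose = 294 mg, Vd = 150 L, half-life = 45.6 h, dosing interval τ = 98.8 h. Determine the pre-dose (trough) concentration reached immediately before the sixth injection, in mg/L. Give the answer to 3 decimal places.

C₀ per dose = Dose / Vd = 294 / 150 = 1.960 mg/L
k = ln2 / t½ = 0.693147 / 45.6 = 0.01520 h⁻¹
Fraction remaining after one interval: r = e^(−kτ) = e^(−0.01520 × 98.8) = 0.2227
Before dose 6, 5 doses have been given (aged 1τ, 2τ, 3τ, 4τ, 5τ).
C_trough = C₀ × (r + r² + … + r^5) = C₀ × r(1−r^5)/(1−r)
        = 1.960 × 0.2227 × (1 − 0.0005478) / (1 − 0.2227) = 0.5612 mg/L

0.561 mg/L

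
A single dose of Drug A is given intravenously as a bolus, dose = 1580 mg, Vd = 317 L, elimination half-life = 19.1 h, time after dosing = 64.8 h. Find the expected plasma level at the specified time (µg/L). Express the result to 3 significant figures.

475 µg/L

C₀ = Dose / Vd = 1580 / 317 = 4.984 mg/L
k = ln2 / t½ = 0.693147 / 19.1 = 0.03629 h⁻¹
C = C₀ · e^(−k·t) = 4.984 × e^(−0.03629 × 64.8)
  = 4.984 × 0.09522 = 0.4746 mg/L
Convert: 0.4746 mg/L × 1000 = 474.6 µg/L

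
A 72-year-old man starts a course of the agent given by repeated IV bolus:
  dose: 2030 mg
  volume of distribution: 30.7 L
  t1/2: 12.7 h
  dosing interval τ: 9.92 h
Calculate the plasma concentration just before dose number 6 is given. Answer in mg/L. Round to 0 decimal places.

86 mg/L

C₀ per dose = Dose / Vd = 2030 / 30.7 = 66.12 mg/L
k = ln2 / t½ = 0.693147 / 12.7 = 0.05458 h⁻¹
Fraction remaining after one interval: r = e^(−kτ) = e^(−0.05458 × 9.92) = 0.5819
Before dose 6, 5 doses have been given (aged 1τ, 2τ, 3τ, 4τ, 5τ).
C_trough = C₀ × (r + r² + … + r^5) = C₀ × r(1−r^5)/(1−r)
        = 66.12 × 0.5819 × (1 − 0.06672) / (1 − 0.5819) = 85.88 mg/L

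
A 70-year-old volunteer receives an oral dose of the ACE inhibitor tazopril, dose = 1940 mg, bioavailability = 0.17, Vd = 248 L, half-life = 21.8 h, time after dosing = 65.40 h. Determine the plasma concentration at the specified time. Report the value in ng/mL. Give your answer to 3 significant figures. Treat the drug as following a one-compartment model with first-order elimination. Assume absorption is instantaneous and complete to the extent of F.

166 ng/mL

Amount reaching circulation = F × Dose = 0.17 × 1940 = 329.8 mg
C₀ = F·Dose / Vd = 329.8 / 248 = 1.330 mg/L
k = ln2 / t½ = 0.693147 / 21.8 = 0.03180 h⁻¹
t / t½ = 65.40 / 21.8 = 3 half-lives
C = C₀ × (1/2)^3 = 1.330 × 0.1250 = 0.1663 mg/L
Convert: 0.1663 mg/L × 1000 = 166.3 ng/mL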